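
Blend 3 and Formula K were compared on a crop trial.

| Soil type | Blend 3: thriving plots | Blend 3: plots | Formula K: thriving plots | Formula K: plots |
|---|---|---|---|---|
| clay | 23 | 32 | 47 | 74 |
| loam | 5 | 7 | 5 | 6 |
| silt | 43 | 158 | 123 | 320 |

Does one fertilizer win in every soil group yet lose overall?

No

Clay: Blend 3 23/32 = 71.9%, Formula K 47/74 = 63.5% → Blend 3
Loam: Blend 3 5/7 = 71.4%, Formula K 5/6 = 83.3% → Formula K
Silt: Blend 3 43/158 = 27.2%, Formula K 123/320 = 38.4% → Formula K
Overall: Blend 3 71/197 = 36.0%, Formula K 175/400 = 43.8% → Formula K
Neither sweeps: Blend 3 wins 1 of 3 groups, Formula K wins 2. Formula K wins overall but not every group — no Simpson reversal.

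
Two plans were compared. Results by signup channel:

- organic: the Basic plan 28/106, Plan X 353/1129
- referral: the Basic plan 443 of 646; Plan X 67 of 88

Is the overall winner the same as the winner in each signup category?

Organic: the Basic plan 28/106 = 26.4%, Plan X 353/1129 = 31.3% → Plan X
Referral: the Basic plan 443/646 = 68.6%, Plan X 67/88 = 76.1% → Plan X
Overall: the Basic plan 471/752 = 62.6%, Plan X 420/1217 = 34.5% → the Basic plan
Plan X wins each signup group but the Basic plan wins overall — the comparison reverses. Plan X's customers skew toward organic, which has a lower base rate.

No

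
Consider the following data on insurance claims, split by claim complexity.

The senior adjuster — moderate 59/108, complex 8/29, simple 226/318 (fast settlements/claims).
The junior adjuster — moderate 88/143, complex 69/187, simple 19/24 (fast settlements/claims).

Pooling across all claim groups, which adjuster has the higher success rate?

Moderate: the senior adjuster 59/108 = 54.6%, the junior adjuster 88/143 = 61.5% → the junior adjuster
Complex: the senior adjuster 8/29 = 27.6%, the junior adjuster 69/187 = 36.9% → the junior adjuster
Simple: the senior adjuster 226/318 = 71.1%, the junior adjuster 19/24 = 79.2% → the junior adjuster
Overall: the senior adjuster 293/455 = 64.4%, the junior adjuster 176/354 = 49.7% → the senior adjuster
(The junior adjuster wins every claim group but the senior adjuster wins overall — the junior adjuster's claims skew toward the low-rate complex group.)

the senior adjuster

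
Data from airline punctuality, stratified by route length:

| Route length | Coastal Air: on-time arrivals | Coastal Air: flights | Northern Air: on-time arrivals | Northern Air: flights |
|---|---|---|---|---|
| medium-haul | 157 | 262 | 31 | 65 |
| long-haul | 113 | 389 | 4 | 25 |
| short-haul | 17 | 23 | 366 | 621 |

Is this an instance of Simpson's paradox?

Medium-haul: Coastal Air 157/262 = 59.9%, Northern Air 31/65 = 47.7% → Coastal Air
Long-haul: Coastal Air 113/389 = 29.0%, Northern Air 4/25 = 16.0% → Coastal Air
Short-haul: Coastal Air 17/23 = 73.9%, Northern Air 366/621 = 58.9% → Coastal Air
Overall: Coastal Air 287/674 = 42.6%, Northern Air 401/711 = 56.4% → Northern Air
Coastal Air wins each route group but Northern Air wins overall — the comparison reverses. Coastal Air's flights skew toward long-haul, which has a lower base rate.

Yes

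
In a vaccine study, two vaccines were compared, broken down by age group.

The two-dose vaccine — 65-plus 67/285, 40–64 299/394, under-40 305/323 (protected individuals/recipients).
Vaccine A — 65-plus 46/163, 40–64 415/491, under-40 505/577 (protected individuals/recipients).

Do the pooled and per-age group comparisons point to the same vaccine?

No

65-plus: the two-dose vaccine 67/285 = 23.5%, Vaccine A 46/163 = 28.2% → Vaccine A
40–64: the two-dose vaccine 299/394 = 75.9%, Vaccine A 415/491 = 84.5% → Vaccine A
Under-40: the two-dose vaccine 305/323 = 94.4%, Vaccine A 505/577 = 87.5% → the two-dose vaccine
Overall: the two-dose vaccine 671/1002 = 67.0%, Vaccine A 966/1231 = 78.5% → Vaccine A
Neither sweeps: the two-dose vaccine wins 1 of 3 groups, Vaccine A wins 2. Vaccine A wins overall but not every group — no Simpson reversal.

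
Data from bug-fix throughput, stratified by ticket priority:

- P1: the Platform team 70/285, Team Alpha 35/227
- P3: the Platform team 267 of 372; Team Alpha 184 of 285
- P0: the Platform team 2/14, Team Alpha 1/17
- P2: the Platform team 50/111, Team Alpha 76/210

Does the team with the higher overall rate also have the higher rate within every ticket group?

P1: the Platform team 70/285 = 24.6%, Team Alpha 35/227 = 15.4% → the Platform team
P3: the Platform team 267/372 = 71.8%, Team Alpha 184/285 = 64.6% → the Platform team
P0: the Platform team 2/14 = 14.3%, Team Alpha 1/17 = 5.9% → the Platform team
P2: the Platform team 50/111 = 45.0%, Team Alpha 76/210 = 36.2% → the Platform team
Overall: the Platform team 389/782 = 49.7%, Team Alpha 296/739 = 40.1% → the Platform team
The Platform team wins overall and in every ticket group — no reversal.

Yes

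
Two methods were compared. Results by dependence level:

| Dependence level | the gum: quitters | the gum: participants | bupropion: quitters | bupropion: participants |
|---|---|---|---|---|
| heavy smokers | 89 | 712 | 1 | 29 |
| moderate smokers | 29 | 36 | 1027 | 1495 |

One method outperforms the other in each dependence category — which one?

the gum

Heavy smokers: the gum 89/712 = 12.5%, bupropion 1/29 = 3.4% → the gum
Moderate smokers: the gum 29/36 = 80.6%, bupropion 1027/1495 = 68.7% → the gum
The gum has the higher rate in both groups.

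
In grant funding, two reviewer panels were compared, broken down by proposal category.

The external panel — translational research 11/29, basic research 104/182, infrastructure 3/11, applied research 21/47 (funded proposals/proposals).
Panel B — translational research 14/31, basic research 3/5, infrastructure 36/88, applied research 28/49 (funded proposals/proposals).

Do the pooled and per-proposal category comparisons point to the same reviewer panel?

Translational research: the external panel 11/29 = 37.9%, Panel B 14/31 = 45.2% → Panel B
Basic research: the external panel 104/182 = 57.1%, Panel B 3/5 = 60.0% → Panel B
Infrastructure: the external panel 3/11 = 27.3%, Panel B 36/88 = 40.9% → Panel B
Applied research: the external panel 21/47 = 44.7%, Panel B 28/49 = 57.1% → Panel B
Overall: the external panel 139/269 = 51.7%, Panel B 81/173 = 46.8% → the external panel
Panel B wins each proposal group but the external panel wins overall — the comparison reverses. Panel B's proposals skew toward infrastructure, which has a lower base rate.

No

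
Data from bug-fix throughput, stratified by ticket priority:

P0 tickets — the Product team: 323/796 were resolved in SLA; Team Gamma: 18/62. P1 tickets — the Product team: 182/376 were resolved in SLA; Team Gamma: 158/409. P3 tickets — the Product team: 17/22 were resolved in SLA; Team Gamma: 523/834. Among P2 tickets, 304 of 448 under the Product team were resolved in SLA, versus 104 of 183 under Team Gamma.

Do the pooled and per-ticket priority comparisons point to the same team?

P0: the Product team 323/796 = 40.6%, Team Gamma 18/62 = 29.0% → the Product team
P1: the Product team 182/376 = 48.4%, Team Gamma 158/409 = 38.6% → the Product team
P3: the Product team 17/22 = 77.3%, Team Gamma 523/834 = 62.7% → the Product team
P2: the Product team 304/448 = 67.9%, Team Gamma 104/183 = 56.8% → the Product team
Overall: the Product team 826/1642 = 50.3%, Team Gamma 803/1488 = 54.0% → Team Gamma
The Product team wins each ticket group but Team Gamma wins overall — the comparison reverses. The Product team's tickets skew toward P0, which has a lower base rate.

No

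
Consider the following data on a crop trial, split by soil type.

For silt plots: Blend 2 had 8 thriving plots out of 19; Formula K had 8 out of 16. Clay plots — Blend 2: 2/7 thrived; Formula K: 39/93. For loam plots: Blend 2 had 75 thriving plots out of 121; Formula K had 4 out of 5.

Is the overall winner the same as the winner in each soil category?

No

Silt: Blend 2 8/19 = 42.1%, Formula K 8/16 = 50.0% → Formula K
Clay: Blend 2 2/7 = 28.6%, Formula K 39/93 = 41.9% → Formula K
Loam: Blend 2 75/121 = 62.0%, Formula K 4/5 = 80.0% → Formula K
Overall: Blend 2 85/147 = 57.8%, Formula K 51/114 = 44.7% → Blend 2
Formula K wins each soil group but Blend 2 wins overall — the comparison reverses. Formula K's plots skew toward clay, which has a lower base rate.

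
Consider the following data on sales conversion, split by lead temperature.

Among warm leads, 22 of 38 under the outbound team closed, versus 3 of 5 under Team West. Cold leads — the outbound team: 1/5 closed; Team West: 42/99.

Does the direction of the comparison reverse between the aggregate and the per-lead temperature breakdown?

Yes

Warm: the outbound team 22/38 = 57.9%, Team West 3/5 = 60.0% → Team West
Cold: the outbound team 1/5 = 20.0%, Team West 42/99 = 42.4% → Team West
Overall: the outbound team 23/43 = 53.5%, Team West 45/104 = 43.3% → the outbound team
Team West wins each lead group but the outbound team wins overall — the comparison reverses. Team West's leads skew toward cold, which has a lower base rate.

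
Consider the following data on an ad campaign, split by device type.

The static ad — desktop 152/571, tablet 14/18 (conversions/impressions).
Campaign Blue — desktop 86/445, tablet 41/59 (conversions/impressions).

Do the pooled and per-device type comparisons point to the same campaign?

Desktop: the static ad 152/571 = 26.6%, Campaign Blue 86/445 = 19.3% → the static ad
Tablet: the static ad 14/18 = 77.8%, Campaign Blue 41/59 = 69.5% → the static ad
Overall: the static ad 166/589 = 28.2%, Campaign Blue 127/504 = 25.2% → the static ad
The static ad wins overall and in every device group — no reversal.

Yes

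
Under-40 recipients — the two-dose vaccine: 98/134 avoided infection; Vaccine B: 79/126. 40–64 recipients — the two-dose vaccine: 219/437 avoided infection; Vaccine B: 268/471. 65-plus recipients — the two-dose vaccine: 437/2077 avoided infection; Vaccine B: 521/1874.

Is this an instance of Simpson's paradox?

Under-40: the two-dose vaccine 98/134 = 73.1%, Vaccine B 79/126 = 62.7% → the two-dose vaccine
40–64: the two-dose vaccine 219/437 = 50.1%, Vaccine B 268/471 = 56.9% → Vaccine B
65-plus: the two-dose vaccine 437/2077 = 21.0%, Vaccine B 521/1874 = 27.8% → Vaccine B
Overall: the two-dose vaccine 754/2648 = 28.5%, Vaccine B 868/2471 = 35.1% → Vaccine B
Neither sweeps: the two-dose vaccine wins 1 of 3 groups, Vaccine B wins 2. Vaccine B wins overall but not every group — no Simpson reversal.

No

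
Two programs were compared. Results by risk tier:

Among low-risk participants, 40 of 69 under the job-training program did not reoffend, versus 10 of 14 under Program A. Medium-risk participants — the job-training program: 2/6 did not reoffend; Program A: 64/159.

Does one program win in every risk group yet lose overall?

Low-risk: the job-training program 40/69 = 58.0%, Program A 10/14 = 71.4% → Program A
Medium-risk: the job-training program 2/6 = 33.3%, Program A 64/159 = 40.3% → Program A
Overall: the job-training program 42/75 = 56.0%, Program A 74/173 = 42.8% → the job-training program
Program A wins each risk group but the job-training program wins overall — the comparison reverses. Program A's participants skew toward medium-risk, which has a lower base rate.

Yes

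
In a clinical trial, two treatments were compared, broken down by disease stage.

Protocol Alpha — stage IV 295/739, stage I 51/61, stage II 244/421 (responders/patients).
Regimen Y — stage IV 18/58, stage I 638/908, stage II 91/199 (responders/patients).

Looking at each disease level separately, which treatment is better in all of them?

Stage IV: Protocol Alpha 295/739 = 39.9%, Regimen Y 18/58 = 31.0% → Protocol Alpha
Stage I: Protocol Alpha 51/61 = 83.6%, Regimen Y 638/908 = 70.3% → Protocol Alpha
Stage II: Protocol Alpha 244/421 = 58.0%, Regimen Y 91/199 = 45.7% → Protocol Alpha
Protocol Alpha has the higher rate in all 3 groups.

Protocol Alpha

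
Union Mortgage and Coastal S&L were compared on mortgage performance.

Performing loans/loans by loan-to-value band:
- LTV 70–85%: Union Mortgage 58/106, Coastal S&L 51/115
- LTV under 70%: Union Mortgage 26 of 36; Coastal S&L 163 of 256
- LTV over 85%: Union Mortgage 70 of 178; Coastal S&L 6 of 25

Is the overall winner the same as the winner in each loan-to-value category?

LTV 70–85%: Union Mortgage 58/106 = 54.7%, Coastal S&L 51/115 = 44.3% → Union Mortgage
LTV under 70%: Union Mortgage 26/36 = 72.2%, Coastal S&L 163/256 = 63.7% → Union Mortgage
LTV over 85%: Union Mortgage 70/178 = 39.3%, Coastal S&L 6/25 = 24.0% → Union Mortgage
Overall: Union Mortgage 154/320 = 48.1%, Coastal S&L 220/396 = 55.6% → Coastal S&L
Union Mortgage wins each loan-to-value group but Coastal S&L wins overall — the comparison reverses. Union Mortgage's loans skew toward LTV over 85%, which has a lower base rate.

No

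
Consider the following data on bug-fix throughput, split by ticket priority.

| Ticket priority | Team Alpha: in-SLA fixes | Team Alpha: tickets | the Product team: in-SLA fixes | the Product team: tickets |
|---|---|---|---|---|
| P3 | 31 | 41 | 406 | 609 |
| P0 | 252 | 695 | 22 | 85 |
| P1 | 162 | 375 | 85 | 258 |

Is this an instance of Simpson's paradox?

P3: Team Alpha 31/41 = 75.6%, the Product team 406/609 = 66.7% → Team Alpha
P0: Team Alpha 252/695 = 36.3%, the Product team 22/85 = 25.9% → Team Alpha
P1: Team Alpha 162/375 = 43.2%, the Product team 85/258 = 32.9% → Team Alpha
Overall: Team Alpha 445/1111 = 40.1%, the Product team 513/952 = 53.9% → the Product team
Team Alpha wins each ticket group but the Product team wins overall — the comparison reverses. Team Alpha's tickets skew toward P0, which has a lower base rate.

Yes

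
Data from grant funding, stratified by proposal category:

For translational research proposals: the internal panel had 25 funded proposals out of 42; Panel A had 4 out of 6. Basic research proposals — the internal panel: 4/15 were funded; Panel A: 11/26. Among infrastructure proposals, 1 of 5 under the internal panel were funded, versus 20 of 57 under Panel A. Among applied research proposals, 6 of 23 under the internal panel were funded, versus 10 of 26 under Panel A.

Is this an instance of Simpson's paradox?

Yes

Translational research: the internal panel 25/42 = 59.5%, Panel A 4/6 = 66.7% → Panel A
Basic research: the internal panel 4/15 = 26.7%, Panel A 11/26 = 42.3% → Panel A
Infrastructure: the internal panel 1/5 = 20.0%, Panel A 20/57 = 35.1% → Panel A
Applied research: the internal panel 6/23 = 26.1%, Panel A 10/26 = 38.5% → Panel A
Overall: the internal panel 36/85 = 42.4%, Panel A 45/115 = 39.1% → the internal panel
Panel A wins each proposal group but the internal panel wins overall — the comparison reverses. Panel A's proposals skew toward infrastructure, which has a lower base rate.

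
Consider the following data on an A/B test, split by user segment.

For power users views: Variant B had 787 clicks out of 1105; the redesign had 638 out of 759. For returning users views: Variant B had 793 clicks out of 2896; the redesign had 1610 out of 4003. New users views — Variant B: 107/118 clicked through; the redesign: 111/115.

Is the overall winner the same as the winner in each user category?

Power users: Variant B 787/1105 = 71.2%, the redesign 638/759 = 84.1% → the redesign
Returning users: Variant B 793/2896 = 27.4%, the redesign 1610/4003 = 40.2% → the redesign
New users: Variant B 107/118 = 90.7%, the redesign 111/115 = 96.5% → the redesign
Overall: Variant B 1687/4119 = 41.0%, the redesign 2359/4877 = 48.4% → the redesign
The redesign wins overall and in every user group — no reversal.

Yes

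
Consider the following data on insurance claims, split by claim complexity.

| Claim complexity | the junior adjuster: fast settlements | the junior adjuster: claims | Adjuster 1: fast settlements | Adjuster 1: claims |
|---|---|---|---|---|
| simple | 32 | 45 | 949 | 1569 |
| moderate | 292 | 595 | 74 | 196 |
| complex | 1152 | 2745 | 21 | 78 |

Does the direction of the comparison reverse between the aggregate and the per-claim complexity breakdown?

Yes

Simple: the junior adjuster 32/45 = 71.1%, Adjuster 1 949/1569 = 60.5% → the junior adjuster
Moderate: the junior adjuster 292/595 = 49.1%, Adjuster 1 74/196 = 37.8% → the junior adjuster
Complex: the junior adjuster 1152/2745 = 42.0%, Adjuster 1 21/78 = 26.9% → the junior adjuster
Overall: the junior adjuster 1476/3385 = 43.6%, Adjuster 1 1044/1843 = 56.6% → Adjuster 1
The junior adjuster wins each claim group but Adjuster 1 wins overall — the comparison reverses. The junior adjuster's claims skew toward complex, which has a lower base rate.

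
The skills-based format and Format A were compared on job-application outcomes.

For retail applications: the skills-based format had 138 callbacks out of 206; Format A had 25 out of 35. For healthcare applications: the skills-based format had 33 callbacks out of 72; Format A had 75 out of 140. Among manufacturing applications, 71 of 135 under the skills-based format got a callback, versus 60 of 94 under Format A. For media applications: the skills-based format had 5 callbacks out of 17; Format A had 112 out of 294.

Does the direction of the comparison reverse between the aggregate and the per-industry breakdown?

Retail: the skills-based format 138/206 = 67.0%, Format A 25/35 = 71.4% → Format A
Healthcare: the skills-based format 33/72 = 45.8%, Format A 75/140 = 53.6% → Format A
Manufacturing: the skills-based format 71/135 = 52.6%, Format A 60/94 = 63.8% → Format A
Media: the skills-based format 5/17 = 29.4%, Format A 112/294 = 38.1% → Format A
Overall: the skills-based format 247/430 = 57.4%, Format A 272/563 = 48.3% → the skills-based format
Format A wins each industry group but the skills-based format wins overall — the comparison reverses. Format A's applications skew toward media, which has a lower base rate.

Yes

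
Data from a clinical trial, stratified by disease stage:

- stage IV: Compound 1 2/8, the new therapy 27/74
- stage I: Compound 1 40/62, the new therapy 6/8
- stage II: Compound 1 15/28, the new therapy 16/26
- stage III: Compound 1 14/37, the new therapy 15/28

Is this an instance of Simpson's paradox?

Stage IV: Compound 1 2/8 = 25.0%, the new therapy 27/74 = 36.5% → the new therapy
Stage I: Compound 1 40/62 = 64.5%, the new therapy 6/8 = 75.0% → the new therapy
Stage II: Compound 1 15/28 = 53.6%, the new therapy 16/26 = 61.5% → the new therapy
Stage III: Compound 1 14/37 = 37.8%, the new therapy 15/28 = 53.6% → the new therapy
Overall: Compound 1 71/135 = 52.6%, the new therapy 64/136 = 47.1% → Compound 1
The new therapy wins each disease group but Compound 1 wins overall — the comparison reverses. The new therapy's patients skew toward stage IV, which has a lower base rate.

Yes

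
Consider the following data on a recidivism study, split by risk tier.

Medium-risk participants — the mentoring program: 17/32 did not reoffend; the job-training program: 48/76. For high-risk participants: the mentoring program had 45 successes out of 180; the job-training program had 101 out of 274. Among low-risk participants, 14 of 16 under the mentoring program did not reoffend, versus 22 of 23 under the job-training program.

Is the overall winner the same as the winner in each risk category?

Yes

Medium-risk: the mentoring program 17/32 = 53.1%, the job-training program 48/76 = 63.2% → the job-training program
High-risk: the mentoring program 45/180 = 25.0%, the job-training program 101/274 = 36.9% → the job-training program
Low-risk: the mentoring program 14/16 = 87.5%, the job-training program 22/23 = 95.7% → the job-training program
Overall: the mentoring program 76/228 = 33.3%, the job-training program 171/373 = 45.8% → the job-training program
The job-training program wins overall and in every risk group — no reversal.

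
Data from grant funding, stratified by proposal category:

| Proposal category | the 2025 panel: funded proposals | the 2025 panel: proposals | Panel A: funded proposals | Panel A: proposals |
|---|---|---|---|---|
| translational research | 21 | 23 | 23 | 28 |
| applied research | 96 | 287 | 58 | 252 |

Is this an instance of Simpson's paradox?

No

Translational research: the 2025 panel 21/23 = 91.3%, Panel A 23/28 = 82.1% → the 2025 panel
Applied research: the 2025 panel 96/287 = 33.4%, Panel A 58/252 = 23.0% → the 2025 panel
Overall: the 2025 panel 117/310 = 37.7%, Panel A 81/280 = 28.9% → the 2025 panel
The 2025 panel wins overall and in every proposal group — no reversal.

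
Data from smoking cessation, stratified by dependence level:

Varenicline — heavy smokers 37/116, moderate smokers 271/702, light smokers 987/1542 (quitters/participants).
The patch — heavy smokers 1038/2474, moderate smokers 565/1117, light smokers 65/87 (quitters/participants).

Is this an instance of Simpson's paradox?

Yes

Heavy smokers: varenicline 37/116 = 31.9%, the patch 1038/2474 = 42.0% → the patch
Moderate smokers: varenicline 271/702 = 38.6%, the patch 565/1117 = 50.6% → the patch
Light smokers: varenicline 987/1542 = 64.0%, the patch 65/87 = 74.7% → the patch
Overall: varenicline 1295/2360 = 54.9%, the patch 1668/3678 = 45.4% → varenicline
The patch wins each dependence group but varenicline wins overall — the comparison reverses. The patch's participants skew toward heavy smokers, which has a lower base rate.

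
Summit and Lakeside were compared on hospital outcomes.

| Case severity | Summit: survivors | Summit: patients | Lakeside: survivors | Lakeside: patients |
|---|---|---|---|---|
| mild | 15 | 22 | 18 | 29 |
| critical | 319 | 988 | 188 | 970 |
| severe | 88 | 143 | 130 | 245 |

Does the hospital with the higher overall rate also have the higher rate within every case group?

Mild: Summit 15/22 = 68.2%, Lakeside 18/29 = 62.1% → Summit
Critical: Summit 319/988 = 32.3%, Lakeside 188/970 = 19.4% → Summit
Severe: Summit 88/143 = 61.5%, Lakeside 130/245 = 53.1% → Summit
Overall: Summit 422/1153 = 36.6%, Lakeside 336/1244 = 27.0% → Summit
Summit wins overall and in every case group — no reversal.

Yes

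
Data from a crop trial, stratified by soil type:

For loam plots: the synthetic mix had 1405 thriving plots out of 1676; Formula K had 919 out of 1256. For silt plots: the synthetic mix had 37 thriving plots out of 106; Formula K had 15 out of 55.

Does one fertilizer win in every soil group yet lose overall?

Loam: the synthetic mix 1405/1676 = 83.8%, Formula K 919/1256 = 73.2% → the synthetic mix
Silt: the synthetic mix 37/106 = 34.9%, Formula K 15/55 = 27.3% → the synthetic mix
Overall: the synthetic mix 1442/1782 = 80.9%, Formula K 934/1311 = 71.2% → the synthetic mix
The synthetic mix wins overall and in every soil group — no reversal.

No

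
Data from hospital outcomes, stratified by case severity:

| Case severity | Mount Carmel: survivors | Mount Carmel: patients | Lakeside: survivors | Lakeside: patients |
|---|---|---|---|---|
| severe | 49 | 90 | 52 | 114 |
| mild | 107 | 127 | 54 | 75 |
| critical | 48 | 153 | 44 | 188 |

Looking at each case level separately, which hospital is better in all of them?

Mount Carmel

Severe: Mount Carmel 49/90 = 54.4%, Lakeside 52/114 = 45.6% → Mount Carmel
Mild: Mount Carmel 107/127 = 84.3%, Lakeside 54/75 = 72.0% → Mount Carmel
Critical: Mount Carmel 48/153 = 31.4%, Lakeside 44/188 = 23.4% → Mount Carmel
Mount Carmel has the higher rate in all 3 groups.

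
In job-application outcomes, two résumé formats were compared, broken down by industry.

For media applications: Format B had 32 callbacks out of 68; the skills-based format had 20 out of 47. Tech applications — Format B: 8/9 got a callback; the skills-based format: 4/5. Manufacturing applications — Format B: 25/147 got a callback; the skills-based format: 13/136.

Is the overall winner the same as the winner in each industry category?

Yes

Media: Format B 32/68 = 47.1%, the skills-based format 20/47 = 42.6% → Format B
Tech: Format B 8/9 = 88.9%, the skills-based format 4/5 = 80.0% → Format B
Manufacturing: Format B 25/147 = 17.0%, the skills-based format 13/136 = 9.6% → Format B
Overall: Format B 65/224 = 29.0%, the skills-based format 37/188 = 19.7% → Format B
Format B wins overall and in every industry group — no reversal.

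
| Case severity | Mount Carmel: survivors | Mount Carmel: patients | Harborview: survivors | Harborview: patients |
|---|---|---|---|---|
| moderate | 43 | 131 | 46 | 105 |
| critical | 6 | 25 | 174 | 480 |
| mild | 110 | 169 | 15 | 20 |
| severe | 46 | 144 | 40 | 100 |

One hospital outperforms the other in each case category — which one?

Moderate: Mount Carmel 43/131 = 32.8%, Harborview 46/105 = 43.8% → Harborview
Critical: Mount Carmel 6/25 = 24.0%, Harborview 174/480 = 36.2% → Harborview
Mild: Mount Carmel 110/169 = 65.1%, Harborview 15/20 = 75.0% → Harborview
Severe: Mount Carmel 46/144 = 31.9%, Harborview 40/100 = 40.0% → Harborview
Harborview has the higher rate in all 4 groups.

Harborview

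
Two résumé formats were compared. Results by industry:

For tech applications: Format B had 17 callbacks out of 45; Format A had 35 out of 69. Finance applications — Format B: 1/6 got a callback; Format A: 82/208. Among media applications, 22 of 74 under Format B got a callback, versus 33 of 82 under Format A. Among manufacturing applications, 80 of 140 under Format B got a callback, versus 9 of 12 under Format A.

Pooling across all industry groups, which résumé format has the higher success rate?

Format B

Tech: Format B 17/45 = 37.8%, Format A 35/69 = 50.7% → Format A
Finance: Format B 1/6 = 16.7%, Format A 82/208 = 39.4% → Format A
Media: Format B 22/74 = 29.7%, Format A 33/82 = 40.2% → Format A
Manufacturing: Format B 80/140 = 57.1%, Format A 9/12 = 75.0% → Format A
Overall: Format B 120/265 = 45.3%, Format A 159/371 = 42.9% → Format B
(Format A wins every industry group but Format B wins overall — Format A's applications skew toward the low-rate finance group.)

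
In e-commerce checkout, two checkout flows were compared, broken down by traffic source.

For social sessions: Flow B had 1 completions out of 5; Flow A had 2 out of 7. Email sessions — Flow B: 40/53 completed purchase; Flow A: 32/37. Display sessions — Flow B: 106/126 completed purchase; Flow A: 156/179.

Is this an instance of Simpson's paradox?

Social: Flow B 1/5 = 20.0%, Flow A 2/7 = 28.6% → Flow A
Email: Flow B 40/53 = 75.5%, Flow A 32/37 = 86.5% → Flow A
Display: Flow B 106/126 = 84.1%, Flow A 156/179 = 87.2% → Flow A
Overall: Flow B 147/184 = 79.9%, Flow A 190/223 = 85.2% → Flow A
Flow A wins overall and in every traffic group — no reversal.

No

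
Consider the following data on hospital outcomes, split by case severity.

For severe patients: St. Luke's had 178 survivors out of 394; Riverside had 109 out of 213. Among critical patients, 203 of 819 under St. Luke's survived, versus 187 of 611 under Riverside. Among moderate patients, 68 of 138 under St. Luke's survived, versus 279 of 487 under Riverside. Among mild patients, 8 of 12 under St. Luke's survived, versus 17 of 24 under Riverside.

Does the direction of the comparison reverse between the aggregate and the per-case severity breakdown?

Severe: St. Luke's 178/394 = 45.2%, Riverside 109/213 = 51.2% → Riverside
Critical: St. Luke's 203/819 = 24.8%, Riverside 187/611 = 30.6% → Riverside
Moderate: St. Luke's 68/138 = 49.3%, Riverside 279/487 = 57.3% → Riverside
Mild: St. Luke's 8/12 = 66.7%, Riverside 17/24 = 70.8% → Riverside
Overall: St. Luke's 457/1363 = 33.5%, Riverside 592/1335 = 44.3% → Riverside
Riverside wins overall and in every case group — no reversal.

No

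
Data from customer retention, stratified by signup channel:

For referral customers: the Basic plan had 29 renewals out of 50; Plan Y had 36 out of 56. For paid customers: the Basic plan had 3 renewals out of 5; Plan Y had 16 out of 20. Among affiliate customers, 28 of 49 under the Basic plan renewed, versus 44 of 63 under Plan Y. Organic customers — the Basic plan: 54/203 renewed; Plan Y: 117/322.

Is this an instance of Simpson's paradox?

No

Referral: the Basic plan 29/50 = 58.0%, Plan Y 36/56 = 64.3% → Plan Y
Paid: the Basic plan 3/5 = 60.0%, Plan Y 16/20 = 80.0% → Plan Y
Affiliate: the Basic plan 28/49 = 57.1%, Plan Y 44/63 = 69.8% → Plan Y
Organic: the Basic plan 54/203 = 26.6%, Plan Y 117/322 = 36.3% → Plan Y
Overall: the Basic plan 114/307 = 37.1%, Plan Y 213/461 = 46.2% → Plan Y
Plan Y wins overall and in every signup group — no reversal.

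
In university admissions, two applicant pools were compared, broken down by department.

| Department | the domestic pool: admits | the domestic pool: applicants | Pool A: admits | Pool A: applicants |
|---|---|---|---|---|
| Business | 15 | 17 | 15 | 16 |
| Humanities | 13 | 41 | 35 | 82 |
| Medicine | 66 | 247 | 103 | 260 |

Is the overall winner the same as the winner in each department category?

Business: the domestic pool 15/17 = 88.2%, Pool A 15/16 = 93.8% → Pool A
Humanities: the domestic pool 13/41 = 31.7%, Pool A 35/82 = 42.7% → Pool A
Medicine: the domestic pool 66/247 = 26.7%, Pool A 103/260 = 39.6% → Pool A
Overall: the domestic pool 94/305 = 30.8%, Pool A 153/358 = 42.7% → Pool A
Pool A wins overall and in every department group — no reversal.

Yes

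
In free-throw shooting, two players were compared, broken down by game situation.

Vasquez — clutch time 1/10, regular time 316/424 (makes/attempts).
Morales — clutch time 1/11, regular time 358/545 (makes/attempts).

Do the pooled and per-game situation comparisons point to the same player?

Clutch time: Vasquez 1/10 = 10.0%, Morales 1/11 = 9.1% → Vasquez
Regular time: Vasquez 316/424 = 74.5%, Morales 358/545 = 65.7% → Vasquez
Overall: Vasquez 317/434 = 73.0%, Morales 359/556 = 64.6% → Vasquez
Vasquez wins overall and in every game group — no reversal.

Yes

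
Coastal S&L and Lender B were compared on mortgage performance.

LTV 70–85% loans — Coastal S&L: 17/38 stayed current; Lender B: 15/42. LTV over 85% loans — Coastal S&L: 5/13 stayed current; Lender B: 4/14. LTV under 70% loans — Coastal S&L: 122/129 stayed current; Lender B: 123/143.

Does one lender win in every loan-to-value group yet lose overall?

LTV 70–85%: Coastal S&L 17/38 = 44.7%, Lender B 15/42 = 35.7% → Coastal S&L
LTV over 85%: Coastal S&L 5/13 = 38.5%, Lender B 4/14 = 28.6% → Coastal S&L
LTV under 70%: Coastal S&L 122/129 = 94.6%, Lender B 123/143 = 86.0% → Coastal S&L
Overall: Coastal S&L 144/180 = 80.0%, Lender B 142/199 = 71.4% → Coastal S&L
Coastal S&L wins overall and in every loan-to-value group — no reversal.

No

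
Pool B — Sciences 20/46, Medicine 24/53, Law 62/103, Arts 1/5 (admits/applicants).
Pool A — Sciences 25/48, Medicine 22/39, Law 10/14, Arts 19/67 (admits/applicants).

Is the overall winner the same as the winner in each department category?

No

Sciences: Pool B 20/46 = 43.5%, Pool A 25/48 = 52.1% → Pool A
Medicine: Pool B 24/53 = 45.3%, Pool A 22/39 = 56.4% → Pool A
Law: Pool B 62/103 = 60.2%, Pool A 10/14 = 71.4% → Pool A
Arts: Pool B 1/5 = 20.0%, Pool A 19/67 = 28.4% → Pool A
Overall: Pool B 107/207 = 51.7%, Pool A 76/168 = 45.2% → Pool B
Pool A wins each department group but Pool B wins overall — the comparison reverses. Pool A's applicants skew toward Arts, which has a lower base rate.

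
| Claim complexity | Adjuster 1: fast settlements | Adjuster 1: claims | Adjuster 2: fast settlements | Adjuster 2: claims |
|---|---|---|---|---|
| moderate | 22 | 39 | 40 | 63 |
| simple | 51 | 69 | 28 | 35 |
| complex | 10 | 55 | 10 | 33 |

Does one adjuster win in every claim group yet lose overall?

Moderate: Adjuster 1 22/39 = 56.4%, Adjuster 2 40/63 = 63.5% → Adjuster 2
Simple: Adjuster 1 51/69 = 73.9%, Adjuster 2 28/35 = 80.0% → Adjuster 2
Complex: Adjuster 1 10/55 = 18.2%, Adjuster 2 10/33 = 30.3% → Adjuster 2
Overall: Adjuster 1 83/163 = 50.9%, Adjuster 2 78/131 = 59.5% → Adjuster 2
Adjuster 2 wins overall and in every claim group — no reversal.

No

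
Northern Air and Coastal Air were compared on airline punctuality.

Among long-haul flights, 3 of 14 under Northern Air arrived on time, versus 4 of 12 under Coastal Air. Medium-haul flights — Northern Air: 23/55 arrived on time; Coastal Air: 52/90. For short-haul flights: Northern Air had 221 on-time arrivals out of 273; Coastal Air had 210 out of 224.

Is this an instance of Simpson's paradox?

Long-haul: Northern Air 3/14 = 21.4%, Coastal Air 4/12 = 33.3% → Coastal Air
Medium-haul: Northern Air 23/55 = 41.8%, Coastal Air 52/90 = 57.8% → Coastal Air
Short-haul: Northern Air 221/273 = 81.0%, Coastal Air 210/224 = 93.8% → Coastal Air
Overall: Northern Air 247/342 = 72.2%, Coastal Air 266/326 = 81.6% → Coastal Air
Coastal Air wins overall and in every route group — no reversal.

No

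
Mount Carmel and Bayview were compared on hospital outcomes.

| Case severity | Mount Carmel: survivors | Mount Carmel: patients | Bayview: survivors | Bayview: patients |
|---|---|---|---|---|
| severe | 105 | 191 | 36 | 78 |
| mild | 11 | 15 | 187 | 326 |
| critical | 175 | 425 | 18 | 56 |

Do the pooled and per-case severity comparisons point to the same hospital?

Severe: Mount Carmel 105/191 = 55.0%, Bayview 36/78 = 46.2% → Mount Carmel
Mild: Mount Carmel 11/15 = 73.3%, Bayview 187/326 = 57.4% → Mount Carmel
Critical: Mount Carmel 175/425 = 41.2%, Bayview 18/56 = 32.1% → Mount Carmel
Overall: Mount Carmel 291/631 = 46.1%, Bayview 241/460 = 52.4% → Bayview
Mount Carmel wins each case group but Bayview wins overall — the comparison reverses. Mount Carmel's patients skew toward critical, which has a lower base rate.

No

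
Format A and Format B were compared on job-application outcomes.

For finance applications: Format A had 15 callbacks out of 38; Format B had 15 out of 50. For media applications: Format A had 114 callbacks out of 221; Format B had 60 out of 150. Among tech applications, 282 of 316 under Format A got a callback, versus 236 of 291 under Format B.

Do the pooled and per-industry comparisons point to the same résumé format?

Yes

Finance: Format A 15/38 = 39.5%, Format B 15/50 = 30.0% → Format A
Media: Format A 114/221 = 51.6%, Format B 60/150 = 40.0% → Format A
Tech: Format A 282/316 = 89.2%, Format B 236/291 = 81.1% → Format A
Overall: Format A 411/575 = 71.5%, Format B 311/491 = 63.3% → Format A
Format A wins overall and in every industry group — no reversal.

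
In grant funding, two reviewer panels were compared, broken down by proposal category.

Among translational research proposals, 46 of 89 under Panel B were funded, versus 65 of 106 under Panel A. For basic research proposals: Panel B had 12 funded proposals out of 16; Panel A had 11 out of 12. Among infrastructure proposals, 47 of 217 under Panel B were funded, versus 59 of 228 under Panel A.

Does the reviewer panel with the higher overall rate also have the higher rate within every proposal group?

Translational research: Panel B 46/89 = 51.7%, Panel A 65/106 = 61.3% → Panel A
Basic research: Panel B 12/16 = 75.0%, Panel A 11/12 = 91.7% → Panel A
Infrastructure: Panel B 47/217 = 21.7%, Panel A 59/228 = 25.9% → Panel A
Overall: Panel B 105/322 = 32.6%, Panel A 135/346 = 39.0% → Panel A
Panel A wins overall and in every proposal group — no reversal.

Yes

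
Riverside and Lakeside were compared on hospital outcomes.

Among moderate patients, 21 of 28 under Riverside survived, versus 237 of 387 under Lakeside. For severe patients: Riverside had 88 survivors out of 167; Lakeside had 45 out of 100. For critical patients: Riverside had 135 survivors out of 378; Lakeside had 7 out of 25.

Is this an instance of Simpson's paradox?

Yes

Moderate: Riverside 21/28 = 75.0%, Lakeside 237/387 = 61.2% → Riverside
Severe: Riverside 88/167 = 52.7%, Lakeside 45/100 = 45.0% → Riverside
Critical: Riverside 135/378 = 35.7%, Lakeside 7/25 = 28.0% → Riverside
Overall: Riverside 244/573 = 42.6%, Lakeside 289/512 = 56.4% → Lakeside
Riverside wins each case group but Lakeside wins overall — the comparison reverses. Riverside's patients skew toward critical, which has a lower base rate.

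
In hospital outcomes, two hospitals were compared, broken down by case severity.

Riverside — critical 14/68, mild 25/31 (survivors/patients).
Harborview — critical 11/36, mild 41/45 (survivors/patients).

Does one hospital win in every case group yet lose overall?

No

Critical: Riverside 14/68 = 20.6%, Harborview 11/36 = 30.6% → Harborview
Mild: Riverside 25/31 = 80.6%, Harborview 41/45 = 91.1% → Harborview
Overall: Riverside 39/99 = 39.4%, Harborview 52/81 = 64.2% → Harborview
Harborview wins overall and in every case group — no reversal.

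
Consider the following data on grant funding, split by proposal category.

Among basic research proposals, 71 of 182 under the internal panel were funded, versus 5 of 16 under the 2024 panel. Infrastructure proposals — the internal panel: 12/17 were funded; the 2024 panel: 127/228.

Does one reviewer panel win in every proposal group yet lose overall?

Yes

Basic research: the internal panel 71/182 = 39.0%, the 2024 panel 5/16 = 31.2% → the internal panel
Infrastructure: the internal panel 12/17 = 70.6%, the 2024 panel 127/228 = 55.7% → the internal panel
Overall: the internal panel 83/199 = 41.7%, the 2024 panel 132/244 = 54.1% → the 2024 panel
The internal panel wins each proposal group but the 2024 panel wins overall — the comparison reverses. The internal panel's proposals skew toward basic research, which has a lower base rate.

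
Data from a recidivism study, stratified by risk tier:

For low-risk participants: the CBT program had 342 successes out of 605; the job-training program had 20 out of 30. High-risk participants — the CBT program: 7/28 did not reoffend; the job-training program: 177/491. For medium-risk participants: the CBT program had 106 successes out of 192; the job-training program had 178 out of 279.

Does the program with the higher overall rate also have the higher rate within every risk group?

No

Low-risk: the CBT program 342/605 = 56.5%, the job-training program 20/30 = 66.7% → the job-training program
High-risk: the CBT program 7/28 = 25.0%, the job-training program 177/491 = 36.0% → the job-training program
Medium-risk: the CBT program 106/192 = 55.2%, the job-training program 178/279 = 63.8% → the job-training program
Overall: the CBT program 455/825 = 55.2%, the job-training program 375/800 = 46.9% → the CBT program
The job-training program wins each risk group but the CBT program wins overall — the comparison reverses. The job-training program's participants skew toward high-risk, which has a lower base rate.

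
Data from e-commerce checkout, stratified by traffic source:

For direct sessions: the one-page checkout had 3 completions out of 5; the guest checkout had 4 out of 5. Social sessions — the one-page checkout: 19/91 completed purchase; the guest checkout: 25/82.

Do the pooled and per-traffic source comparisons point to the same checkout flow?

Yes

Direct: the one-page checkout 3/5 = 60.0%, the guest checkout 4/5 = 80.0% → the guest checkout
Social: the one-page checkout 19/91 = 20.9%, the guest checkout 25/82 = 30.5% → the guest checkout
Overall: the one-page checkout 22/96 = 22.9%, the guest checkout 29/87 = 33.3% → the guest checkout
The guest checkout wins overall and in every traffic group — no reversal.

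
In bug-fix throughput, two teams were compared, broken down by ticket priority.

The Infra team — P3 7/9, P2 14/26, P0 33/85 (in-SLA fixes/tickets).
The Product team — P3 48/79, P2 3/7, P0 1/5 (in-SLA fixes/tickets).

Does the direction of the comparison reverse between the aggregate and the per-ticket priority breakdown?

P3: the Infra team 7/9 = 77.8%, the Product team 48/79 = 60.8% → the Infra team
P2: the Infra team 14/26 = 53.8%, the Product team 3/7 = 42.9% → the Infra team
P0: the Infra team 33/85 = 38.8%, the Product team 1/5 = 20.0% → the Infra team
Overall: the Infra team 54/120 = 45.0%, the Product team 52/91 = 57.1% → the Product team
The Infra team wins each ticket group but the Product team wins overall — the comparison reverses. The Infra team's tickets skew toward P0, which has a lower base rate.

Yes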